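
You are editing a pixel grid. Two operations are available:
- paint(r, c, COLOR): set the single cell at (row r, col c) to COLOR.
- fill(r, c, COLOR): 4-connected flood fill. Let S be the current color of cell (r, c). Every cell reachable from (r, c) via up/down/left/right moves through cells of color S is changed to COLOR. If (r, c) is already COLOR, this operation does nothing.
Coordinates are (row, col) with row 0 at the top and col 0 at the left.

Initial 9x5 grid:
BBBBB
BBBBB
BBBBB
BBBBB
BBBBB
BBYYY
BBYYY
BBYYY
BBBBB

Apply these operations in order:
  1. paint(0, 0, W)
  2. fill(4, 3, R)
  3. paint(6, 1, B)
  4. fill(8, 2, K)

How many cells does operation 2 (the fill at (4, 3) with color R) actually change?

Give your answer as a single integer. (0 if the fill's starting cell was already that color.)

After op 1 paint(0,0,W):
WBBBB
BBBBB
BBBBB
BBBBB
BBBBB
BBYYY
BBYYY
BBYYY
BBBBB
After op 2 fill(4,3,R) [35 cells changed]:
WRRRR
RRRRR
RRRRR
RRRRR
RRRRR
RRYYY
RRYYY
RRYYY
RRRRR

Answer: 35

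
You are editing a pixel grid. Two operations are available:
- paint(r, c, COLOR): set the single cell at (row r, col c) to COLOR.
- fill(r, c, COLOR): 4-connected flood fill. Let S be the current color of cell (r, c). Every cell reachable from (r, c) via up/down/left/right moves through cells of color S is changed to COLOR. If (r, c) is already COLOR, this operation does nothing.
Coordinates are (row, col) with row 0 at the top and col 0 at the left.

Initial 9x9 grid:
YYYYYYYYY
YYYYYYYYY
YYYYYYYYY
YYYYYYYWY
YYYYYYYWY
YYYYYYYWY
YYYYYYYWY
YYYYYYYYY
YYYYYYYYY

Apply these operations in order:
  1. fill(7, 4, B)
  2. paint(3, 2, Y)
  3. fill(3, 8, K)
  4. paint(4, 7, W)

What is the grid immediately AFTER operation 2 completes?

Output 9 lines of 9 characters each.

Answer: BBBBBBBBB
BBBBBBBBB
BBBBBBBBB
BBYBBBBWB
BBBBBBBWB
BBBBBBBWB
BBBBBBBWB
BBBBBBBBB
BBBBBBBBB

Derivation:
After op 1 fill(7,4,B) [77 cells changed]:
BBBBBBBBB
BBBBBBBBB
BBBBBBBBB
BBBBBBBWB
BBBBBBBWB
BBBBBBBWB
BBBBBBBWB
BBBBBBBBB
BBBBBBBBB
After op 2 paint(3,2,Y):
BBBBBBBBB
BBBBBBBBB
BBBBBBBBB
BBYBBBBWB
BBBBBBBWB
BBBBBBBWB
BBBBBBBWB
BBBBBBBBB
BBBBBBBBB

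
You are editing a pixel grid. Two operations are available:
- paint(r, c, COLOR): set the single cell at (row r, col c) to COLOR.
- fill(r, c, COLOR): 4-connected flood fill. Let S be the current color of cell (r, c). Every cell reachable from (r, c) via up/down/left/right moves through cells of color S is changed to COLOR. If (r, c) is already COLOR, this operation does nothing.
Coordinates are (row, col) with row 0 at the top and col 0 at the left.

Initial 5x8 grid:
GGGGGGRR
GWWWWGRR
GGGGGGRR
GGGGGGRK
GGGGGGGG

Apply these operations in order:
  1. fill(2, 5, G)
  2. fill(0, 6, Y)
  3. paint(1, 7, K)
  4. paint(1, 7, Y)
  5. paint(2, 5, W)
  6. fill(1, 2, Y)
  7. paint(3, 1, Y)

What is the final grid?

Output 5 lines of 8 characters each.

Answer: GGGGGGYY
GYYYYGYY
GGGGGWYY
GYGGGGYK
GGGGGGGG

Derivation:
After op 1 fill(2,5,G) [0 cells changed]:
GGGGGGRR
GWWWWGRR
GGGGGGRR
GGGGGGRK
GGGGGGGG
After op 2 fill(0,6,Y) [7 cells changed]:
GGGGGGYY
GWWWWGYY
GGGGGGYY
GGGGGGYK
GGGGGGGG
After op 3 paint(1,7,K):
GGGGGGYY
GWWWWGYK
GGGGGGYY
GGGGGGYK
GGGGGGGG
After op 4 paint(1,7,Y):
GGGGGGYY
GWWWWGYY
GGGGGGYY
GGGGGGYK
GGGGGGGG
After op 5 paint(2,5,W):
GGGGGGYY
GWWWWGYY
GGGGGWYY
GGGGGGYK
GGGGGGGG
After op 6 fill(1,2,Y) [4 cells changed]:
GGGGGGYY
GYYYYGYY
GGGGGWYY
GGGGGGYK
GGGGGGGG
After op 7 paint(3,1,Y):
GGGGGGYY
GYYYYGYY
GGGGGWYY
GYGGGGYK
GGGGGGGG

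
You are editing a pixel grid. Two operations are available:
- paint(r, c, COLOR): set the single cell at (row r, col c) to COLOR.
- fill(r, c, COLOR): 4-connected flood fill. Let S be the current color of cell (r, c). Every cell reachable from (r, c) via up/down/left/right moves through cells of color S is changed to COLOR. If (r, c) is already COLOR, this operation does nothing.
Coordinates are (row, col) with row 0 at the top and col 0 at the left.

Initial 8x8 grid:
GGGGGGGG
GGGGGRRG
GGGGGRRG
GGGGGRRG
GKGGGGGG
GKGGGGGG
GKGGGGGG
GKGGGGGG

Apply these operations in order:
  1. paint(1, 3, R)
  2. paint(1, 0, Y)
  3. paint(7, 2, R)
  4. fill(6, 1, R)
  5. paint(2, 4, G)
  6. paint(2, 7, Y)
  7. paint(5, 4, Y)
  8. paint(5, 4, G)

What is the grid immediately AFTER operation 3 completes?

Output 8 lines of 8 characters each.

After op 1 paint(1,3,R):
GGGGGGGG
GGGRGRRG
GGGGGRRG
GGGGGRRG
GKGGGGGG
GKGGGGGG
GKGGGGGG
GKGGGGGG
After op 2 paint(1,0,Y):
GGGGGGGG
YGGRGRRG
GGGGGRRG
GGGGGRRG
GKGGGGGG
GKGGGGGG
GKGGGGGG
GKGGGGGG
After op 3 paint(7,2,R):
GGGGGGGG
YGGRGRRG
GGGGGRRG
GGGGGRRG
GKGGGGGG
GKGGGGGG
GKGGGGGG
GKRGGGGG

Answer: GGGGGGGG
YGGRGRRG
GGGGGRRG
GGGGGRRG
GKGGGGGG
GKGGGGGG
GKGGGGGG
GKRGGGGG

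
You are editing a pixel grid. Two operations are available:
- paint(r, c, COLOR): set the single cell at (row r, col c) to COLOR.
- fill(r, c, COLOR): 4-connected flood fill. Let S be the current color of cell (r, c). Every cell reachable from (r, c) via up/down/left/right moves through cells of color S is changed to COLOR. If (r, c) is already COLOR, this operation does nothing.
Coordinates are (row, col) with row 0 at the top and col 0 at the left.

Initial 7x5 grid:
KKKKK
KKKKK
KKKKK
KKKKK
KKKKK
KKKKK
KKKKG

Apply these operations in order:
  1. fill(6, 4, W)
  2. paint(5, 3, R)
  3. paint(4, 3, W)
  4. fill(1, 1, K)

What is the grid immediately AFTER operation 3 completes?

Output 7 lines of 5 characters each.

After op 1 fill(6,4,W) [1 cells changed]:
KKKKK
KKKKK
KKKKK
KKKKK
KKKKK
KKKKK
KKKKW
After op 2 paint(5,3,R):
KKKKK
KKKKK
KKKKK
KKKKK
KKKKK
KKKRK
KKKKW
After op 3 paint(4,3,W):
KKKKK
KKKKK
KKKKK
KKKKK
KKKWK
KKKRK
KKKKW

Answer: KKKKK
KKKKK
KKKKK
KKKKK
KKKWK
KKKRK
KKKKW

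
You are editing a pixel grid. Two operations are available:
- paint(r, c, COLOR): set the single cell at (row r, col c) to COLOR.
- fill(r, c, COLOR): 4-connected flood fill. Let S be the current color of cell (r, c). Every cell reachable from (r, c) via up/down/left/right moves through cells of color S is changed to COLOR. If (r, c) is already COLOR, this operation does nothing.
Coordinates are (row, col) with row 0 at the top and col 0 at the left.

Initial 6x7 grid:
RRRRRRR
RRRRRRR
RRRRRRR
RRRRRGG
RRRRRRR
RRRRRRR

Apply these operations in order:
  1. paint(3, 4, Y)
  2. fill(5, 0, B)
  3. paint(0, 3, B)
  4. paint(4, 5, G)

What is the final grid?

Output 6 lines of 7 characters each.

Answer: BBBBBBB
BBBBBBB
BBBBBBB
BBBBYGG
BBBBBGB
BBBBBBB

Derivation:
After op 1 paint(3,4,Y):
RRRRRRR
RRRRRRR
RRRRRRR
RRRRYGG
RRRRRRR
RRRRRRR
After op 2 fill(5,0,B) [39 cells changed]:
BBBBBBB
BBBBBBB
BBBBBBB
BBBBYGG
BBBBBBB
BBBBBBB
After op 3 paint(0,3,B):
BBBBBBB
BBBBBBB
BBBBBBB
BBBBYGG
BBBBBBB
BBBBBBB
After op 4 paint(4,5,G):
BBBBBBB
BBBBBBB
BBBBBBB
BBBBYGG
BBBBBGB
BBBBBBB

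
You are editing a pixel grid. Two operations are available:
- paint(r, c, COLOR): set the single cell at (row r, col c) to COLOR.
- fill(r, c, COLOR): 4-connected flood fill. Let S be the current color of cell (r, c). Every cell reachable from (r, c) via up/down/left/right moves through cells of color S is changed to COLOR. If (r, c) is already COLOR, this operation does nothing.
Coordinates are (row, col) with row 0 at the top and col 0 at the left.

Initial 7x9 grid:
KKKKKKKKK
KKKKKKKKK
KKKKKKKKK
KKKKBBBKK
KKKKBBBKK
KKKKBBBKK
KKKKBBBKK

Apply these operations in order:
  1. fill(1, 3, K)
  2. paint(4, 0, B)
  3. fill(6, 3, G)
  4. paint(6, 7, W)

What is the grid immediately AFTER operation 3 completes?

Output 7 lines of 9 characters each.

After op 1 fill(1,3,K) [0 cells changed]:
KKKKKKKKK
KKKKKKKKK
KKKKKKKKK
KKKKBBBKK
KKKKBBBKK
KKKKBBBKK
KKKKBBBKK
After op 2 paint(4,0,B):
KKKKKKKKK
KKKKKKKKK
KKKKKKKKK
KKKKBBBKK
BKKKBBBKK
KKKKBBBKK
KKKKBBBKK
After op 3 fill(6,3,G) [50 cells changed]:
GGGGGGGGG
GGGGGGGGG
GGGGGGGGG
GGGGBBBGG
BGGGBBBGG
GGGGBBBGG
GGGGBBBGG

Answer: GGGGGGGGG
GGGGGGGGG
GGGGGGGGG
GGGGBBBGG
BGGGBBBGG
GGGGBBBGG
GGGGBBBGG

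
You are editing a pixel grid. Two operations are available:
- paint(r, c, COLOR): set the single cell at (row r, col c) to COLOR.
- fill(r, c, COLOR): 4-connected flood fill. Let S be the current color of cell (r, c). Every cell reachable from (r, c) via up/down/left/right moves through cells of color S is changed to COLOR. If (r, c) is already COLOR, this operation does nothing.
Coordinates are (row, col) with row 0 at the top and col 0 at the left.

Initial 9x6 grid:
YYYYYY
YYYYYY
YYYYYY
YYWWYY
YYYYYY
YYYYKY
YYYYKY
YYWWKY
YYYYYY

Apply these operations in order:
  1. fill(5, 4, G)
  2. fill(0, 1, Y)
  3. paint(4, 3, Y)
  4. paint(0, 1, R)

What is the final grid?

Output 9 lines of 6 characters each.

After op 1 fill(5,4,G) [3 cells changed]:
YYYYYY
YYYYYY
YYYYYY
YYWWYY
YYYYYY
YYYYGY
YYYYGY
YYWWGY
YYYYYY
After op 2 fill(0,1,Y) [0 cells changed]:
YYYYYY
YYYYYY
YYYYYY
YYWWYY
YYYYYY
YYYYGY
YYYYGY
YYWWGY
YYYYYY
After op 3 paint(4,3,Y):
YYYYYY
YYYYYY
YYYYYY
YYWWYY
YYYYYY
YYYYGY
YYYYGY
YYWWGY
YYYYYY
After op 4 paint(0,1,R):
YRYYYY
YYYYYY
YYYYYY
YYWWYY
YYYYYY
YYYYGY
YYYYGY
YYWWGY
YYYYYY

Answer: YRYYYY
YYYYYY
YYYYYY
YYWWYY
YYYYYY
YYYYGY
YYYYGY
YYWWGY
YYYYYY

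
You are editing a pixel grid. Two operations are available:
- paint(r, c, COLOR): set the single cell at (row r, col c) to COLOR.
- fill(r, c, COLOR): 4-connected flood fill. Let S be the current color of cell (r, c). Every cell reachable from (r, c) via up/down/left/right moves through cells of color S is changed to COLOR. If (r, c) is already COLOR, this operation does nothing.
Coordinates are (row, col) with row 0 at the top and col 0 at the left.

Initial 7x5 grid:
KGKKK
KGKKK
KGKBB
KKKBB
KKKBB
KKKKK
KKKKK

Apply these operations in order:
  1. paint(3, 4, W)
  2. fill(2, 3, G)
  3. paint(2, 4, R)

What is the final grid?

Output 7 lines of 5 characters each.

Answer: KGKKK
KGKKK
KGKGR
KKKGW
KKKGG
KKKKK
KKKKK

Derivation:
After op 1 paint(3,4,W):
KGKKK
KGKKK
KGKBB
KKKBW
KKKBB
KKKKK
KKKKK
After op 2 fill(2,3,G) [5 cells changed]:
KGKKK
KGKKK
KGKGG
KKKGW
KKKGG
KKKKK
KKKKK
After op 3 paint(2,4,R):
KGKKK
KGKKK
KGKGR
KKKGW
KKKGG
KKKKK
KKKKK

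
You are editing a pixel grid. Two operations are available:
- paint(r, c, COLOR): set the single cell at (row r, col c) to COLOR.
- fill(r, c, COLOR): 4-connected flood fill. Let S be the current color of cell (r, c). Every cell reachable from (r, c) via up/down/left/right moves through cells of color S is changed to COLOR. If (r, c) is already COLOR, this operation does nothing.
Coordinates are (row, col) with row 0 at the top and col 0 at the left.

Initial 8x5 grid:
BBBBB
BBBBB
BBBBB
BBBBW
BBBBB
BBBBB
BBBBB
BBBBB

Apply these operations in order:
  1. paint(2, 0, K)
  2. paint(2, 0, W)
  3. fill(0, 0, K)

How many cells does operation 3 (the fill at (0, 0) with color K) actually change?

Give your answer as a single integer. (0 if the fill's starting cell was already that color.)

After op 1 paint(2,0,K):
BBBBB
BBBBB
KBBBB
BBBBW
BBBBB
BBBBB
BBBBB
BBBBB
After op 2 paint(2,0,W):
BBBBB
BBBBB
WBBBB
BBBBW
BBBBB
BBBBB
BBBBB
BBBBB
After op 3 fill(0,0,K) [38 cells changed]:
KKKKK
KKKKK
WKKKK
KKKKW
KKKKK
KKKKK
KKKKK
KKKKK

Answer: 38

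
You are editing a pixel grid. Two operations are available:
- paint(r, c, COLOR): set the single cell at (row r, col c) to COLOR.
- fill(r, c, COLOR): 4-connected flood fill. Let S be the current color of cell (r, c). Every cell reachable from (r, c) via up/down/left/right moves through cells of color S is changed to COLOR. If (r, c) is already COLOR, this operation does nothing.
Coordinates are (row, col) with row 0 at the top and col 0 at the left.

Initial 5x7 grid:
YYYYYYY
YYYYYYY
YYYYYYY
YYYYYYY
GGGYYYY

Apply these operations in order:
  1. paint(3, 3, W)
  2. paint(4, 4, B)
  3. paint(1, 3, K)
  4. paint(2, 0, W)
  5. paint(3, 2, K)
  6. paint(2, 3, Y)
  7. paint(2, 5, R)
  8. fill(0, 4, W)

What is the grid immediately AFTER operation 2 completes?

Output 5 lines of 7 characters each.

Answer: YYYYYYY
YYYYYYY
YYYYYYY
YYYWYYY
GGGYBYY

Derivation:
After op 1 paint(3,3,W):
YYYYYYY
YYYYYYY
YYYYYYY
YYYWYYY
GGGYYYY
After op 2 paint(4,4,B):
YYYYYYY
YYYYYYY
YYYYYYY
YYYWYYY
GGGYBYY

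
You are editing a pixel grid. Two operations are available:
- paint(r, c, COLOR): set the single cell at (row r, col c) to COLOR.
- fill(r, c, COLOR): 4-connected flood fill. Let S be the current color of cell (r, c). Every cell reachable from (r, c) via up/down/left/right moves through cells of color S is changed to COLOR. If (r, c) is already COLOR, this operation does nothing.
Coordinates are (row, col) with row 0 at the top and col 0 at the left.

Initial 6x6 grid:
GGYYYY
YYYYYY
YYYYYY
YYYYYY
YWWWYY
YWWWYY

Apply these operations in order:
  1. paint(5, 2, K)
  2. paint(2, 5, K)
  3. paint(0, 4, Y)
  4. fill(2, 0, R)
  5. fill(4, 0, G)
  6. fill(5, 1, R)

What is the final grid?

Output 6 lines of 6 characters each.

Answer: GGGGGG
GGGGGG
GGGGGK
GGGGGG
GRRRGG
GRKRGG

Derivation:
After op 1 paint(5,2,K):
GGYYYY
YYYYYY
YYYYYY
YYYYYY
YWWWYY
YWKWYY
After op 2 paint(2,5,K):
GGYYYY
YYYYYY
YYYYYK
YYYYYY
YWWWYY
YWKWYY
After op 3 paint(0,4,Y):
GGYYYY
YYYYYY
YYYYYK
YYYYYY
YWWWYY
YWKWYY
After op 4 fill(2,0,R) [27 cells changed]:
GGRRRR
RRRRRR
RRRRRK
RRRRRR
RWWWRR
RWKWRR
After op 5 fill(4,0,G) [27 cells changed]:
GGGGGG
GGGGGG
GGGGGK
GGGGGG
GWWWGG
GWKWGG
After op 6 fill(5,1,R) [5 cells changed]:
GGGGGG
GGGGGG
GGGGGK
GGGGGG
GRRRGG
GRKRGG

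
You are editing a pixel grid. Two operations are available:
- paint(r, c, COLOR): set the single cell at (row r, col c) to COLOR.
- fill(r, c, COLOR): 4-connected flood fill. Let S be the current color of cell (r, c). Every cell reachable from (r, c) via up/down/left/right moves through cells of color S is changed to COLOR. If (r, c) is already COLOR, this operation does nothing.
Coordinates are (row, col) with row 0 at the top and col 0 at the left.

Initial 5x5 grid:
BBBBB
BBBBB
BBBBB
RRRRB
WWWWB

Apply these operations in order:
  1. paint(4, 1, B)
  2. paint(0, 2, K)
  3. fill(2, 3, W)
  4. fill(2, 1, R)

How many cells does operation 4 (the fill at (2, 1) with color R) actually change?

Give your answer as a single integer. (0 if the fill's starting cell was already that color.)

After op 1 paint(4,1,B):
BBBBB
BBBBB
BBBBB
RRRRB
WBWWB
After op 2 paint(0,2,K):
BBKBB
BBBBB
BBBBB
RRRRB
WBWWB
After op 3 fill(2,3,W) [16 cells changed]:
WWKWW
WWWWW
WWWWW
RRRRW
WBWWW
After op 4 fill(2,1,R) [18 cells changed]:
RRKRR
RRRRR
RRRRR
RRRRR
WBRRR

Answer: 18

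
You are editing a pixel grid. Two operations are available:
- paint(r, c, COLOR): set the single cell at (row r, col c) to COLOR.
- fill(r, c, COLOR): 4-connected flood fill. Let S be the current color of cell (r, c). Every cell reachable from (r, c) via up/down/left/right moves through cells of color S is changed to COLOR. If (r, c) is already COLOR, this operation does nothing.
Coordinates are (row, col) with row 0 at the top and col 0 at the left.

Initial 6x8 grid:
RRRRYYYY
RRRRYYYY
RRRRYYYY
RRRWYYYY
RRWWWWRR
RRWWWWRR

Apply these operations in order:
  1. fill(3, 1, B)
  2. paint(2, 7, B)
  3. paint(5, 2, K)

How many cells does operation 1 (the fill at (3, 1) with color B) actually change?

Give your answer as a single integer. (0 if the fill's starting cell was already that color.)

Answer: 19

Derivation:
After op 1 fill(3,1,B) [19 cells changed]:
BBBBYYYY
BBBBYYYY
BBBBYYYY
BBBWYYYY
BBWWWWRR
BBWWWWRR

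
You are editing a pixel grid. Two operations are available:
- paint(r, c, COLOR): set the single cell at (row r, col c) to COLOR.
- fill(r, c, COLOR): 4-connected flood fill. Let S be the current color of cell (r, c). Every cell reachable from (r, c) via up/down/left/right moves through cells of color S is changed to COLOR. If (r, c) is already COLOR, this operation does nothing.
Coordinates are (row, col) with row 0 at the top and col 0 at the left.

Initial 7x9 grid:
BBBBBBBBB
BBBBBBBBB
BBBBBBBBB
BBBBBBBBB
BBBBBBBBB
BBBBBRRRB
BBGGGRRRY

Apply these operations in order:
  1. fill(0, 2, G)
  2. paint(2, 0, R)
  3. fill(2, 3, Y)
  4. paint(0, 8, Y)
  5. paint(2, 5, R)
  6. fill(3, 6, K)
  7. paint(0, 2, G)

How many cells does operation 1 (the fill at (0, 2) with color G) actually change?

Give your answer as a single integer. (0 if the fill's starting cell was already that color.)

After op 1 fill(0,2,G) [53 cells changed]:
GGGGGGGGG
GGGGGGGGG
GGGGGGGGG
GGGGGGGGG
GGGGGGGGG
GGGGGRRRG
GGGGGRRRY

Answer: 53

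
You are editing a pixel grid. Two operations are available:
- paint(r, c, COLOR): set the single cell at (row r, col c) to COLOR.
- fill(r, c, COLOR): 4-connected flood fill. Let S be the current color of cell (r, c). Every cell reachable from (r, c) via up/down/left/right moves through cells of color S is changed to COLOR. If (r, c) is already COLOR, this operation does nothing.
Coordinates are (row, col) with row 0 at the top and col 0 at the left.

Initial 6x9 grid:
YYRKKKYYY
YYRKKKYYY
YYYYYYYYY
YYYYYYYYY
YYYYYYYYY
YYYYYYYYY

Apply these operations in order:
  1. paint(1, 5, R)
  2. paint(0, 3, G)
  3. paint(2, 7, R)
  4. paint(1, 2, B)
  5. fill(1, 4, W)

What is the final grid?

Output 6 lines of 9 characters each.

Answer: YYRGWWYYY
YYBWWRYYY
YYYYYYYRY
YYYYYYYYY
YYYYYYYYY
YYYYYYYYY

Derivation:
After op 1 paint(1,5,R):
YYRKKKYYY
YYRKKRYYY
YYYYYYYYY
YYYYYYYYY
YYYYYYYYY
YYYYYYYYY
After op 2 paint(0,3,G):
YYRGKKYYY
YYRKKRYYY
YYYYYYYYY
YYYYYYYYY
YYYYYYYYY
YYYYYYYYY
After op 3 paint(2,7,R):
YYRGKKYYY
YYRKKRYYY
YYYYYYYRY
YYYYYYYYY
YYYYYYYYY
YYYYYYYYY
After op 4 paint(1,2,B):
YYRGKKYYY
YYBKKRYYY
YYYYYYYRY
YYYYYYYYY
YYYYYYYYY
YYYYYYYYY
After op 5 fill(1,4,W) [4 cells changed]:
YYRGWWYYY
YYBWWRYYY
YYYYYYYRY
YYYYYYYYY
YYYYYYYYY
YYYYYYYYY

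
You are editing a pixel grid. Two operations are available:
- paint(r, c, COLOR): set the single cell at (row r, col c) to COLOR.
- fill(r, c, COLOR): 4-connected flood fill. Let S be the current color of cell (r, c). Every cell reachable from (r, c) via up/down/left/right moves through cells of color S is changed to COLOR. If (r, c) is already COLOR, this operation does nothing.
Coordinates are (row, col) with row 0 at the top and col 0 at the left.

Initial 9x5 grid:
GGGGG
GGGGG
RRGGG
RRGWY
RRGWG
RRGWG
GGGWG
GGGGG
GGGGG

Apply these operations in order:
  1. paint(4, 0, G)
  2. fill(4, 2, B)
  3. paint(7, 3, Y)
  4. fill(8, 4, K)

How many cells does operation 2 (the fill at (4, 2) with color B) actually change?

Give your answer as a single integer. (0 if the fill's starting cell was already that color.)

After op 1 paint(4,0,G):
GGGGG
GGGGG
RRGGG
RRGWY
GRGWG
RRGWG
GGGWG
GGGGG
GGGGG
After op 2 fill(4,2,B) [32 cells changed]:
BBBBB
BBBBB
RRBBB
RRBWY
GRBWB
RRBWB
BBBWB
BBBBB
BBBBB

Answer: 32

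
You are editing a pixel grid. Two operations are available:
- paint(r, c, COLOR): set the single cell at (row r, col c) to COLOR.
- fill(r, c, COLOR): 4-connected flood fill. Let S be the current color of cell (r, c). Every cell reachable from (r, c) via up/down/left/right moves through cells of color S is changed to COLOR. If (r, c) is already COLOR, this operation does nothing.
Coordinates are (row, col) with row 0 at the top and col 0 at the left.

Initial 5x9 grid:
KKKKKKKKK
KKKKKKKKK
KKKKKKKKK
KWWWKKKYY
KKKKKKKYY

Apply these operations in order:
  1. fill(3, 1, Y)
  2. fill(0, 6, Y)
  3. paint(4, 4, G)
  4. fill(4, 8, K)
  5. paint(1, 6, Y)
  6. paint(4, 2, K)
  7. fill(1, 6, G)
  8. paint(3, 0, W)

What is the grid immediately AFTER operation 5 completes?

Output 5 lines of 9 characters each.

After op 1 fill(3,1,Y) [3 cells changed]:
KKKKKKKKK
KKKKKKKKK
KKKKKKKKK
KYYYKKKYY
KKKKKKKYY
After op 2 fill(0,6,Y) [38 cells changed]:
YYYYYYYYY
YYYYYYYYY
YYYYYYYYY
YYYYYYYYY
YYYYYYYYY
After op 3 paint(4,4,G):
YYYYYYYYY
YYYYYYYYY
YYYYYYYYY
YYYYYYYYY
YYYYGYYYY
After op 4 fill(4,8,K) [44 cells changed]:
KKKKKKKKK
KKKKKKKKK
KKKKKKKKK
KKKKKKKKK
KKKKGKKKK
After op 5 paint(1,6,Y):
KKKKKKKKK
KKKKKKYKK
KKKKKKKKK
KKKKKKKKK
KKKKGKKKK

Answer: KKKKKKKKK
KKKKKKYKK
KKKKKKKKK
KKKKKKKKK
KKKKGKKKK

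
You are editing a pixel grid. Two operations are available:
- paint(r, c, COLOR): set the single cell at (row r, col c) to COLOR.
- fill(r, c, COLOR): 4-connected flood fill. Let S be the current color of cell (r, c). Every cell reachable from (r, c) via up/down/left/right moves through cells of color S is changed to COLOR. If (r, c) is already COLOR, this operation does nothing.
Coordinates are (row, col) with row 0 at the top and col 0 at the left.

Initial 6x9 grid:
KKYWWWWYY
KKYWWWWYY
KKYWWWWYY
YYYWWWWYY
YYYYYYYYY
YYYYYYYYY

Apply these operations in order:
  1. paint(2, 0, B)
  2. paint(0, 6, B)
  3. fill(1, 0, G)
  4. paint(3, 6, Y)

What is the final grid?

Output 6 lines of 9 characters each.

Answer: GGYWWWBYY
GGYWWWWYY
BGYWWWWYY
YYYWWWYYY
YYYYYYYYY
YYYYYYYYY

Derivation:
After op 1 paint(2,0,B):
KKYWWWWYY
KKYWWWWYY
BKYWWWWYY
YYYWWWWYY
YYYYYYYYY
YYYYYYYYY
After op 2 paint(0,6,B):
KKYWWWBYY
KKYWWWWYY
BKYWWWWYY
YYYWWWWYY
YYYYYYYYY
YYYYYYYYY
After op 3 fill(1,0,G) [5 cells changed]:
GGYWWWBYY
GGYWWWWYY
BGYWWWWYY
YYYWWWWYY
YYYYYYYYY
YYYYYYYYY
After op 4 paint(3,6,Y):
GGYWWWBYY
GGYWWWWYY
BGYWWWWYY
YYYWWWYYY
YYYYYYYYY
YYYYYYYYY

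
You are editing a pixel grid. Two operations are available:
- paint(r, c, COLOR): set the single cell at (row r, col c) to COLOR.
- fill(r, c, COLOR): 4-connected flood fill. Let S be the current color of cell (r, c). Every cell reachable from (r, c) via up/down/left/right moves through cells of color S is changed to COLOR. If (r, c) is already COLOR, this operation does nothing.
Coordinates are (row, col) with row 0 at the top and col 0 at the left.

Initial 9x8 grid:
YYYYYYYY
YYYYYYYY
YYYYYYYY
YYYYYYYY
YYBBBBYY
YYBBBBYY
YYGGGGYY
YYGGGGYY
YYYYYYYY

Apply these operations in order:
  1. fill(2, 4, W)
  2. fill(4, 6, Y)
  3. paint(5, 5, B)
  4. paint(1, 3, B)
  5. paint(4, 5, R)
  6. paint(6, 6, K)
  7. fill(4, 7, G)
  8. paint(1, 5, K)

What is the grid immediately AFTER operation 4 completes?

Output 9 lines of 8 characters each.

After op 1 fill(2,4,W) [56 cells changed]:
WWWWWWWW
WWWWWWWW
WWWWWWWW
WWWWWWWW
WWBBBBWW
WWBBBBWW
WWGGGGWW
WWGGGGWW
WWWWWWWW
After op 2 fill(4,6,Y) [56 cells changed]:
YYYYYYYY
YYYYYYYY
YYYYYYYY
YYYYYYYY
YYBBBBYY
YYBBBBYY
YYGGGGYY
YYGGGGYY
YYYYYYYY
After op 3 paint(5,5,B):
YYYYYYYY
YYYYYYYY
YYYYYYYY
YYYYYYYY
YYBBBBYY
YYBBBBYY
YYGGGGYY
YYGGGGYY
YYYYYYYY
After op 4 paint(1,3,B):
YYYYYYYY
YYYBYYYY
YYYYYYYY
YYYYYYYY
YYBBBBYY
YYBBBBYY
YYGGGGYY
YYGGGGYY
YYYYYYYY

Answer: YYYYYYYY
YYYBYYYY
YYYYYYYY
YYYYYYYY
YYBBBBYY
YYBBBBYY
YYGGGGYY
YYGGGGYY
YYYYYYYY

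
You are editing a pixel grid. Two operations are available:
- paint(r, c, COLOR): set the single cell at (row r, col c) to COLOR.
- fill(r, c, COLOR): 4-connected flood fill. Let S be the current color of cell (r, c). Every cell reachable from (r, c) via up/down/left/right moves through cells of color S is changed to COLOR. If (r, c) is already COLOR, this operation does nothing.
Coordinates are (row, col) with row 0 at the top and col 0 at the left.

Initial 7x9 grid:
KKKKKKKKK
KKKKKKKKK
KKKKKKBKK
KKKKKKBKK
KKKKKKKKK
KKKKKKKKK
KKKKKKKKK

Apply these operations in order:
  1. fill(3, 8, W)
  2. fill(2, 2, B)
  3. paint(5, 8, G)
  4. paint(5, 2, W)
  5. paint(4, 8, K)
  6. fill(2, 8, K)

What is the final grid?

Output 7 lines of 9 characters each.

Answer: KKKKKKKKK
KKKKKKKKK
KKKKKKKKK
KKKKKKKKK
KKKKKKKKK
KKWKKKKKG
KKKKKKKKK

Derivation:
After op 1 fill(3,8,W) [61 cells changed]:
WWWWWWWWW
WWWWWWWWW
WWWWWWBWW
WWWWWWBWW
WWWWWWWWW
WWWWWWWWW
WWWWWWWWW
After op 2 fill(2,2,B) [61 cells changed]:
BBBBBBBBB
BBBBBBBBB
BBBBBBBBB
BBBBBBBBB
BBBBBBBBB
BBBBBBBBB
BBBBBBBBB
After op 3 paint(5,8,G):
BBBBBBBBB
BBBBBBBBB
BBBBBBBBB
BBBBBBBBB
BBBBBBBBB
BBBBBBBBG
BBBBBBBBB
After op 4 paint(5,2,W):
BBBBBBBBB
BBBBBBBBB
BBBBBBBBB
BBBBBBBBB
BBBBBBBBB
BBWBBBBBG
BBBBBBBBB
After op 5 paint(4,8,K):
BBBBBBBBB
BBBBBBBBB
BBBBBBBBB
BBBBBBBBB
BBBBBBBBK
BBWBBBBBG
BBBBBBBBB
After op 6 fill(2,8,K) [60 cells changed]:
KKKKKKKKK
KKKKKKKKK
KKKKKKKKK
KKKKKKKKK
KKKKKKKKK
KKWKKKKKG
KKKKKKKKK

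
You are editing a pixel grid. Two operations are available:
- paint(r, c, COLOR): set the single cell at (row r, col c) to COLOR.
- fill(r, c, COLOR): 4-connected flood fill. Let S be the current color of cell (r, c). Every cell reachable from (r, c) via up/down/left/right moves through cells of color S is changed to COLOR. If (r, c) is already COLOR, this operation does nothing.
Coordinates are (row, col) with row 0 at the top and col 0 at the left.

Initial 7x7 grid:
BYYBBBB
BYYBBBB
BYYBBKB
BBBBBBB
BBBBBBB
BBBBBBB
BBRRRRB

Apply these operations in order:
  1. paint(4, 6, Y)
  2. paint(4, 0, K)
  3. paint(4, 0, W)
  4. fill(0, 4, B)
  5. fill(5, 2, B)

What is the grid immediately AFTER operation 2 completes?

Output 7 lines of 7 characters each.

After op 1 paint(4,6,Y):
BYYBBBB
BYYBBBB
BYYBBKB
BBBBBBB
BBBBBBY
BBBBBBB
BBRRRRB
After op 2 paint(4,0,K):
BYYBBBB
BYYBBBB
BYYBBKB
BBBBBBB
KBBBBBY
BBBBBBB
BBRRRRB

Answer: BYYBBBB
BYYBBBB
BYYBBKB
BBBBBBB
KBBBBBY
BBBBBBB
BBRRRRB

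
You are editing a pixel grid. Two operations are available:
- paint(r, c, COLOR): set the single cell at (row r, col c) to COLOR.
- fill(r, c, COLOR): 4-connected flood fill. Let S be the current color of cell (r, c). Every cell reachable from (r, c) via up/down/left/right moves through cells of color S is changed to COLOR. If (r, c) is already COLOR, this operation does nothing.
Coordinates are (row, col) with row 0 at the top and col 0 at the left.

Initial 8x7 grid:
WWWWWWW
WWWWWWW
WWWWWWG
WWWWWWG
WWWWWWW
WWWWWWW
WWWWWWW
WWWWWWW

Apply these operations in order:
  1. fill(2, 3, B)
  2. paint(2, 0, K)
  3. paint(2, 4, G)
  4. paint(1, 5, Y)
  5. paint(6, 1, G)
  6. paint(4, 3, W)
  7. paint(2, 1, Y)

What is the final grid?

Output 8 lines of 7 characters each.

After op 1 fill(2,3,B) [54 cells changed]:
BBBBBBB
BBBBBBB
BBBBBBG
BBBBBBG
BBBBBBB
BBBBBBB
BBBBBBB
BBBBBBB
After op 2 paint(2,0,K):
BBBBBBB
BBBBBBB
KBBBBBG
BBBBBBG
BBBBBBB
BBBBBBB
BBBBBBB
BBBBBBB
After op 3 paint(2,4,G):
BBBBBBB
BBBBBBB
KBBBGBG
BBBBBBG
BBBBBBB
BBBBBBB
BBBBBBB
BBBBBBB
After op 4 paint(1,5,Y):
BBBBBBB
BBBBBYB
KBBBGBG
BBBBBBG
BBBBBBB
BBBBBBB
BBBBBBB
BBBBBBB
After op 5 paint(6,1,G):
BBBBBBB
BBBBBYB
KBBBGBG
BBBBBBG
BBBBBBB
BBBBBBB
BGBBBBB
BBBBBBB
After op 6 paint(4,3,W):
BBBBBBB
BBBBBYB
KBBBGBG
BBBBBBG
BBBWBBB
BBBBBBB
BGBBBBB
BBBBBBB
After op 7 paint(2,1,Y):
BBBBBBB
BBBBBYB
KYBBGBG
BBBBBBG
BBBWBBB
BBBBBBB
BGBBBBB
BBBBBBB

Answer: BBBBBBB
BBBBBYB
KYBBGBG
BBBBBBG
BBBWBBB
BBBBBBB
BGBBBBB
BBBBBBB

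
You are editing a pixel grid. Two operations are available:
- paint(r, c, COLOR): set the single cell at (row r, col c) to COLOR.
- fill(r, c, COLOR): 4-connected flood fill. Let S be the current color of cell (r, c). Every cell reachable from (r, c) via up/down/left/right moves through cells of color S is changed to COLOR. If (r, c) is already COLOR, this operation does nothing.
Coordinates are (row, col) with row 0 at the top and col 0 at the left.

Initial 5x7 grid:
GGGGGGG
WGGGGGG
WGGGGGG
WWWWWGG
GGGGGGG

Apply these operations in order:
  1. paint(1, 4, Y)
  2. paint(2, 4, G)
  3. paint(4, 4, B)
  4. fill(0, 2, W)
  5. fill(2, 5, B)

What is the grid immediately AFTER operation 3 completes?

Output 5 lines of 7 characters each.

After op 1 paint(1,4,Y):
GGGGGGG
WGGGYGG
WGGGGGG
WWWWWGG
GGGGGGG
After op 2 paint(2,4,G):
GGGGGGG
WGGGYGG
WGGGGGG
WWWWWGG
GGGGGGG
After op 3 paint(4,4,B):
GGGGGGG
WGGGYGG
WGGGGGG
WWWWWGG
GGGGBGG

Answer: GGGGGGG
WGGGYGG
WGGGGGG
WWWWWGG
GGGGBGG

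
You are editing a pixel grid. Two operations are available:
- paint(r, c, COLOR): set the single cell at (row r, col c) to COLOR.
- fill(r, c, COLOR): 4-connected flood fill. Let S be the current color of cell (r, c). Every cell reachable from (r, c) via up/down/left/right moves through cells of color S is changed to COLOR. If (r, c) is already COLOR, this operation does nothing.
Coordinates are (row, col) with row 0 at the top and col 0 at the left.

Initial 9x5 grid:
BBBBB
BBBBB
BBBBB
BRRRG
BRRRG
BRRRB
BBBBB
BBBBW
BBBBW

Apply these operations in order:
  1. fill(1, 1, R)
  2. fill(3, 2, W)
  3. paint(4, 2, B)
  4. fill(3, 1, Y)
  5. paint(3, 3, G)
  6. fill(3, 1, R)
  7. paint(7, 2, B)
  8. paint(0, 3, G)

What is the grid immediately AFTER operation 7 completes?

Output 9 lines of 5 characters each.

Answer: RRRRR
RRRRR
RRRRR
RRRGG
RRBRG
RRRRR
RRRRR
RRBRR
RRRRR

Derivation:
After op 1 fill(1,1,R) [32 cells changed]:
RRRRR
RRRRR
RRRRR
RRRRG
RRRRG
RRRRR
RRRRR
RRRRW
RRRRW
After op 2 fill(3,2,W) [41 cells changed]:
WWWWW
WWWWW
WWWWW
WWWWG
WWWWG
WWWWW
WWWWW
WWWWW
WWWWW
After op 3 paint(4,2,B):
WWWWW
WWWWW
WWWWW
WWWWG
WWBWG
WWWWW
WWWWW
WWWWW
WWWWW
After op 4 fill(3,1,Y) [42 cells changed]:
YYYYY
YYYYY
YYYYY
YYYYG
YYBYG
YYYYY
YYYYY
YYYYY
YYYYY
After op 5 paint(3,3,G):
YYYYY
YYYYY
YYYYY
YYYGG
YYBYG
YYYYY
YYYYY
YYYYY
YYYYY
After op 6 fill(3,1,R) [41 cells changed]:
RRRRR
RRRRR
RRRRR
RRRGG
RRBRG
RRRRR
RRRRR
RRRRR
RRRRR
After op 7 paint(7,2,B):
RRRRR
RRRRR
RRRRR
RRRGG
RRBRG
RRRRR
RRRRR
RRBRR
RRRRR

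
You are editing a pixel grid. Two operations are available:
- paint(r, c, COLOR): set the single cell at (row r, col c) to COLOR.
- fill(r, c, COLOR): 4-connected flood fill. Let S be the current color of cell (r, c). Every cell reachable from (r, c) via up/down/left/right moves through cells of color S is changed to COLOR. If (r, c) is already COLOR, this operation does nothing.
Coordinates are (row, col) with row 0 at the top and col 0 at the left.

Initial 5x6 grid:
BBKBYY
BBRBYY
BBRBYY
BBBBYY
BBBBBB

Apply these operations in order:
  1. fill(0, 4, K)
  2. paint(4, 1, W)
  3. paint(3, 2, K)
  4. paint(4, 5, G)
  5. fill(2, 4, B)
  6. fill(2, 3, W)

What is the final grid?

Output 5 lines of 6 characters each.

After op 1 fill(0,4,K) [8 cells changed]:
BBKBKK
BBRBKK
BBRBKK
BBBBKK
BBBBBB
After op 2 paint(4,1,W):
BBKBKK
BBRBKK
BBRBKK
BBBBKK
BWBBBB
After op 3 paint(3,2,K):
BBKBKK
BBRBKK
BBRBKK
BBKBKK
BWBBBB
After op 4 paint(4,5,G):
BBKBKK
BBRBKK
BBRBKK
BBKBKK
BWBBBG
After op 5 fill(2,4,B) [8 cells changed]:
BBKBBB
BBRBBB
BBRBBB
BBKBBB
BWBBBG
After op 6 fill(2,3,W) [15 cells changed]:
BBKWWW
BBRWWW
BBRWWW
BBKWWW
BWWWWG

Answer: BBKWWW
BBRWWW
BBRWWW
BBKWWW
BWWWWG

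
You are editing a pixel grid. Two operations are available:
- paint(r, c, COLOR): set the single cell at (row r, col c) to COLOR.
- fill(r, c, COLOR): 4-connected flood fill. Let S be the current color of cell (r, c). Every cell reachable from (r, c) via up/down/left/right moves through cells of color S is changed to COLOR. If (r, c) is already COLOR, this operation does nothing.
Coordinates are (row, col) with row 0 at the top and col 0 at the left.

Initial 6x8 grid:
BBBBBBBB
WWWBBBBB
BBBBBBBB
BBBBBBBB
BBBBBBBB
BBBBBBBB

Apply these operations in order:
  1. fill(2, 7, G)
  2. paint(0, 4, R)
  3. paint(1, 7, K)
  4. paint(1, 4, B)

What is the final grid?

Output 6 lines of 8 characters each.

Answer: GGGGRGGG
WWWGBGGK
GGGGGGGG
GGGGGGGG
GGGGGGGG
GGGGGGGG

Derivation:
After op 1 fill(2,7,G) [45 cells changed]:
GGGGGGGG
WWWGGGGG
GGGGGGGG
GGGGGGGG
GGGGGGGG
GGGGGGGG
After op 2 paint(0,4,R):
GGGGRGGG
WWWGGGGG
GGGGGGGG
GGGGGGGG
GGGGGGGG
GGGGGGGG
After op 3 paint(1,7,K):
GGGGRGGG
WWWGGGGK
GGGGGGGG
GGGGGGGG
GGGGGGGG
GGGGGGGG
After op 4 paint(1,4,B):
GGGGRGGG
WWWGBGGK
GGGGGGGG
GGGGGGGG
GGGGGGGG
GGGGGGGG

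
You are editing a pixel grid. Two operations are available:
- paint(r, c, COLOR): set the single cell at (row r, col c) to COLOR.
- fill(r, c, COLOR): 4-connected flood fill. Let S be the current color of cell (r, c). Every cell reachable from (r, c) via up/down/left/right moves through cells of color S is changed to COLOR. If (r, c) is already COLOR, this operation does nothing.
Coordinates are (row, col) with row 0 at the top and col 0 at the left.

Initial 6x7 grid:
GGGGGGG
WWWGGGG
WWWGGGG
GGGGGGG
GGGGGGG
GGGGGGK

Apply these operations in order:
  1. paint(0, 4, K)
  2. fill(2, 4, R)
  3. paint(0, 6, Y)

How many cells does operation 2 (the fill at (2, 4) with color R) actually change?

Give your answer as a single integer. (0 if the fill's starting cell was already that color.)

Answer: 34

Derivation:
After op 1 paint(0,4,K):
GGGGKGG
WWWGGGG
WWWGGGG
GGGGGGG
GGGGGGG
GGGGGGK
After op 2 fill(2,4,R) [34 cells changed]:
RRRRKRR
WWWRRRR
WWWRRRR
RRRRRRR
RRRRRRR
RRRRRRK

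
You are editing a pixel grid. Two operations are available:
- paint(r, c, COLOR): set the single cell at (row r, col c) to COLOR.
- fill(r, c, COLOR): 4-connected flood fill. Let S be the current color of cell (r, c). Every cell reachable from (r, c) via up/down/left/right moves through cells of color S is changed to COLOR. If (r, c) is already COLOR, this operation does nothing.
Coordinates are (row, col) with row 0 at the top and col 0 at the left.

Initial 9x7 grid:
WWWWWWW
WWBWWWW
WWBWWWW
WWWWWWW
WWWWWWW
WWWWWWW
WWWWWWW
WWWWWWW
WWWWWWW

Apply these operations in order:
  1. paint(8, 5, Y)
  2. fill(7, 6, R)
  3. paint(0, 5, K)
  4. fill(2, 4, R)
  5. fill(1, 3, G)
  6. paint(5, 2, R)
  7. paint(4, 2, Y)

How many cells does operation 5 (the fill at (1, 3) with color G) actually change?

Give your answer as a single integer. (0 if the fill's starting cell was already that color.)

After op 1 paint(8,5,Y):
WWWWWWW
WWBWWWW
WWBWWWW
WWWWWWW
WWWWWWW
WWWWWWW
WWWWWWW
WWWWWWW
WWWWWYW
After op 2 fill(7,6,R) [60 cells changed]:
RRRRRRR
RRBRRRR
RRBRRRR
RRRRRRR
RRRRRRR
RRRRRRR
RRRRRRR
RRRRRRR
RRRRRYR
After op 3 paint(0,5,K):
RRRRRKR
RRBRRRR
RRBRRRR
RRRRRRR
RRRRRRR
RRRRRRR
RRRRRRR
RRRRRRR
RRRRRYR
After op 4 fill(2,4,R) [0 cells changed]:
RRRRRKR
RRBRRRR
RRBRRRR
RRRRRRR
RRRRRRR
RRRRRRR
RRRRRRR
RRRRRRR
RRRRRYR
After op 5 fill(1,3,G) [59 cells changed]:
GGGGGKG
GGBGGGG
GGBGGGG
GGGGGGG
GGGGGGG
GGGGGGG
GGGGGGG
GGGGGGG
GGGGGYG

Answer: 59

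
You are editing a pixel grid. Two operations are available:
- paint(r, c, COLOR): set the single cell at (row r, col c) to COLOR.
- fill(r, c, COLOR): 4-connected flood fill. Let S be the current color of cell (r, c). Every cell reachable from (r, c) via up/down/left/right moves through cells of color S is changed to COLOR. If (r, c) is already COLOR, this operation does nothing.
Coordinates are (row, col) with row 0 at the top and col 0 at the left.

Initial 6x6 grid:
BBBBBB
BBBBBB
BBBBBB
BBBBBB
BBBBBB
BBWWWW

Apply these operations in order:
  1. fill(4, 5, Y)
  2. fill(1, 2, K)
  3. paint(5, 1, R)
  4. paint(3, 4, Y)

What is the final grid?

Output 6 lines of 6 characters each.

After op 1 fill(4,5,Y) [32 cells changed]:
YYYYYY
YYYYYY
YYYYYY
YYYYYY
YYYYYY
YYWWWW
After op 2 fill(1,2,K) [32 cells changed]:
KKKKKK
KKKKKK
KKKKKK
KKKKKK
KKKKKK
KKWWWW
After op 3 paint(5,1,R):
KKKKKK
KKKKKK
KKKKKK
KKKKKK
KKKKKK
KRWWWW
After op 4 paint(3,4,Y):
KKKKKK
KKKKKK
KKKKKK
KKKKYK
KKKKKK
KRWWWW

Answer: KKKKKK
KKKKKK
KKKKKK
KKKKYK
KKKKKK
KRWWWW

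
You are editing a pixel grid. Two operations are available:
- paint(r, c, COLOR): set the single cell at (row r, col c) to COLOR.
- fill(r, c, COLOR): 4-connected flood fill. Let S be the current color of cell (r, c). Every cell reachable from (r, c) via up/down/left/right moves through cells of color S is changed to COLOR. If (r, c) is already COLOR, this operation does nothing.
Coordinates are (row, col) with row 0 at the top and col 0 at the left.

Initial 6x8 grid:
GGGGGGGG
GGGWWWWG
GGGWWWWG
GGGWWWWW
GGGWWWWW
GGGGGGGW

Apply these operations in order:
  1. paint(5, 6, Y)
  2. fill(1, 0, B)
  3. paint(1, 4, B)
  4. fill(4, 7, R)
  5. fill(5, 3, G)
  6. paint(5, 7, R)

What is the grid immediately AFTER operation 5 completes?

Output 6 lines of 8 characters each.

Answer: GGGGGGGG
GGGRGRRG
GGGRRRRG
GGGRRRRR
GGGRRRRR
GGGGGGYR

Derivation:
After op 1 paint(5,6,Y):
GGGGGGGG
GGGWWWWG
GGGWWWWG
GGGWWWWW
GGGWWWWW
GGGGGGYW
After op 2 fill(1,0,B) [28 cells changed]:
BBBBBBBB
BBBWWWWB
BBBWWWWB
BBBWWWWW
BBBWWWWW
BBBBBBYW
After op 3 paint(1,4,B):
BBBBBBBB
BBBWBWWB
BBBWWWWB
BBBWWWWW
BBBWWWWW
BBBBBBYW
After op 4 fill(4,7,R) [18 cells changed]:
BBBBBBBB
BBBRBRRB
BBBRRRRB
BBBRRRRR
BBBRRRRR
BBBBBBYR
After op 5 fill(5,3,G) [29 cells changed]:
GGGGGGGG
GGGRGRRG
GGGRRRRG
GGGRRRRR
GGGRRRRR
GGGGGGYR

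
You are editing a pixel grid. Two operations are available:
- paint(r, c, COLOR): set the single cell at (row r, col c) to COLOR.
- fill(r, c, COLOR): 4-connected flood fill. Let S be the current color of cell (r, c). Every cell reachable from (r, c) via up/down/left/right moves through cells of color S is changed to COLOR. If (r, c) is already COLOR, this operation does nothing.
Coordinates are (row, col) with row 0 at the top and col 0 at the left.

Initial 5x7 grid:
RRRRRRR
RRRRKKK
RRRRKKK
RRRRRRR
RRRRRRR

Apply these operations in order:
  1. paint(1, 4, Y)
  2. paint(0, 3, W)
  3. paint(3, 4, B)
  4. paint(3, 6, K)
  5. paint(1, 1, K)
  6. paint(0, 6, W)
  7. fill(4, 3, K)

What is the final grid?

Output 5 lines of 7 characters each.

Answer: KKKWRRW
KKKKYKK
KKKKKKK
KKKKBKK
KKKKKKK

Derivation:
After op 1 paint(1,4,Y):
RRRRRRR
RRRRYKK
RRRRKKK
RRRRRRR
RRRRRRR
After op 2 paint(0,3,W):
RRRWRRR
RRRRYKK
RRRRKKK
RRRRRRR
RRRRRRR
After op 3 paint(3,4,B):
RRRWRRR
RRRRYKK
RRRRKKK
RRRRBRR
RRRRRRR
After op 4 paint(3,6,K):
RRRWRRR
RRRRYKK
RRRRKKK
RRRRBRK
RRRRRRR
After op 5 paint(1,1,K):
RRRWRRR
RKRRYKK
RRRRKKK
RRRRBRK
RRRRRRR
After op 6 paint(0,6,W):
RRRWRRW
RKRRYKK
RRRRKKK
RRRRBRK
RRRRRRR
After op 7 fill(4,3,K) [22 cells changed]:
KKKWRRW
KKKKYKK
KKKKKKK
KKKKBKK
KKKKKKK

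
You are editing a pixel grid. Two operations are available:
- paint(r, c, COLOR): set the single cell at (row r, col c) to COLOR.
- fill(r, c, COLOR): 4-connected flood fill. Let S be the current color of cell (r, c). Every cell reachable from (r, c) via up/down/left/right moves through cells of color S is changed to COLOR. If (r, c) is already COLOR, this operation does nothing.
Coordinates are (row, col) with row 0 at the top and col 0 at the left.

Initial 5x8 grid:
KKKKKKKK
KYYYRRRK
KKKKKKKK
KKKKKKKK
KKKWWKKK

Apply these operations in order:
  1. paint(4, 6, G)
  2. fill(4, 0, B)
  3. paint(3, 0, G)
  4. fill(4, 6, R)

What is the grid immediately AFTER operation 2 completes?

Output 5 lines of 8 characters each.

After op 1 paint(4,6,G):
KKKKKKKK
KYYYRRRK
KKKKKKKK
KKKKKKKK
KKKWWKGK
After op 2 fill(4,0,B) [31 cells changed]:
BBBBBBBB
BYYYRRRB
BBBBBBBB
BBBBBBBB
BBBWWBGB

Answer: BBBBBBBB
BYYYRRRB
BBBBBBBB
BBBBBBBB
BBBWWBGB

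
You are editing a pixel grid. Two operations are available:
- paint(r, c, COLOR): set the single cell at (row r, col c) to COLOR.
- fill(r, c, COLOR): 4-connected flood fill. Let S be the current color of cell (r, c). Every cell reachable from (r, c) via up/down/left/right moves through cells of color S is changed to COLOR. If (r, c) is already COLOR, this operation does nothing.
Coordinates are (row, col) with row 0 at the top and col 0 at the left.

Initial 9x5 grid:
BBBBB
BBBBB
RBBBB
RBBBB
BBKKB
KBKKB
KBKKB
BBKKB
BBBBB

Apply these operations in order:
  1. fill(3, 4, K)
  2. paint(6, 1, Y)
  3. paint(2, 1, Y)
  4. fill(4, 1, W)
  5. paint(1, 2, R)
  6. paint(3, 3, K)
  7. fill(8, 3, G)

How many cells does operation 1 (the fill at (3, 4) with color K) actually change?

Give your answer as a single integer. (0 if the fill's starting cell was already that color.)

Answer: 33

Derivation:
After op 1 fill(3,4,K) [33 cells changed]:
KKKKK
KKKKK
RKKKK
RKKKK
KKKKK
KKKKK
KKKKK
KKKKK
KKKKK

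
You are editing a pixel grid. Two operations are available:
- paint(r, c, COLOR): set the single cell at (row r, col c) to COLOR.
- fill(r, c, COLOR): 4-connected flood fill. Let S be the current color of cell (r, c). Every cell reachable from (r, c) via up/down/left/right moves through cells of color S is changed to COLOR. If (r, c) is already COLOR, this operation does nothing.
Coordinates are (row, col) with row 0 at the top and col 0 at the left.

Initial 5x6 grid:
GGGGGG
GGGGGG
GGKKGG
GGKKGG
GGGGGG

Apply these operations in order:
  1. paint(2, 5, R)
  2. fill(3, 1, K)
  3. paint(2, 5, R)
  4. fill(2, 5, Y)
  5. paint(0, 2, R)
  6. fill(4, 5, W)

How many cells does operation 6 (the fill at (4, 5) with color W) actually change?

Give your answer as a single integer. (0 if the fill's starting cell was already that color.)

After op 1 paint(2,5,R):
GGGGGG
GGGGGG
GGKKGR
GGKKGG
GGGGGG
After op 2 fill(3,1,K) [25 cells changed]:
KKKKKK
KKKKKK
KKKKKR
KKKKKK
KKKKKK
After op 3 paint(2,5,R):
KKKKKK
KKKKKK
KKKKKR
KKKKKK
KKKKKK
After op 4 fill(2,5,Y) [1 cells changed]:
KKKKKK
KKKKKK
KKKKKY
KKKKKK
KKKKKK
After op 5 paint(0,2,R):
KKRKKK
KKKKKK
KKKKKY
KKKKKK
KKKKKK
After op 6 fill(4,5,W) [28 cells changed]:
WWRWWW
WWWWWW
WWWWWY
WWWWWW
WWWWWW

Answer: 28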